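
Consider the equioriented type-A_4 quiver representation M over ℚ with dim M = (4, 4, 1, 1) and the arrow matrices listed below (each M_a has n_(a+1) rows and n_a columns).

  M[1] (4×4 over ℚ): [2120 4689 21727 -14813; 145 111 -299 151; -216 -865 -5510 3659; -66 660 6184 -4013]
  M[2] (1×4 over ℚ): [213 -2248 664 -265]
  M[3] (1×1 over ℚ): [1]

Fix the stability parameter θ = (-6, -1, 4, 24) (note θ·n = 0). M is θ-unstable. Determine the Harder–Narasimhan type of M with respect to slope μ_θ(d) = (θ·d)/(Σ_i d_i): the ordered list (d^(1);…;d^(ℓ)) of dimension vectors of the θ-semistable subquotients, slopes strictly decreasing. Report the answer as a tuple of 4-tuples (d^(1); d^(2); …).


Via rank(M_{q-1}∘⋯∘M_p): M ≅ I[1,2]^3, I[1,4].
μ_θ-semistable layers: μ^(1)=24; μ^(2)=4; μ^(3)=-1; μ^(4)=-6

((0, 0, 0, 1); (0, 0, 1, 0); (0, 4, 0, 0); (4, 0, 0, 0))


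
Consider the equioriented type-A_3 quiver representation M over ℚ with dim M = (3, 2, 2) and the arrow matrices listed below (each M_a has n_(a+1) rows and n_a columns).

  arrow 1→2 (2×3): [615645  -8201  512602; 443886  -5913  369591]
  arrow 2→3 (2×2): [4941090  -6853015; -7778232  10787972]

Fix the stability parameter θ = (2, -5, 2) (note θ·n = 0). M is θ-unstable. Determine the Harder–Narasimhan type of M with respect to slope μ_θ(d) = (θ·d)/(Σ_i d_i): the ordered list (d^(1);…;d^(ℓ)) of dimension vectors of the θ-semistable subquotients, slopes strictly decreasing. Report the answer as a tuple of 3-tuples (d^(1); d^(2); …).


Via rank(M_{q-1}∘⋯∘M_p): M ≅ I[1,1], I[1,2], I[1,3], I[3,3].
μ_θ-semistable layers: μ^(1)=2; μ^(2)=-3/2

((1, 0, 2); (2, 2, 0))


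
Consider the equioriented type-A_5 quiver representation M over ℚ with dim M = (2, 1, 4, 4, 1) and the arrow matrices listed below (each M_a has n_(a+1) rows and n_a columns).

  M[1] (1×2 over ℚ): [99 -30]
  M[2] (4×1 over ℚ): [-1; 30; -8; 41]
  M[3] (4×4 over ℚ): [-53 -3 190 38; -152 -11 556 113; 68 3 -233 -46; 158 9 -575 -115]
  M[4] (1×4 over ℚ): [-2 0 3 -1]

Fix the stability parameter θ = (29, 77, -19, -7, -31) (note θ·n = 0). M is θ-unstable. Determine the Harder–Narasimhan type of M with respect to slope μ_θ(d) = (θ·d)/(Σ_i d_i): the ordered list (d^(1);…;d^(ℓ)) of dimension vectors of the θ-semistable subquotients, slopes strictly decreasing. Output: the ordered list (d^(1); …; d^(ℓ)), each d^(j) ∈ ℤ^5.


Via rank(M_{q-1}∘⋯∘M_p): M ≅ I[1,1], I[1,5], I[3,4]^3.
μ_θ-semistable layers: μ^(1)=29; μ^(2)=49/5; μ^(3)=-7; μ^(4)=-19

((1, 0, 0, 0, 0); (1, 1, 1, 1, 1); (0, 0, 0, 3, 0); (0, 0, 3, 0, 0))


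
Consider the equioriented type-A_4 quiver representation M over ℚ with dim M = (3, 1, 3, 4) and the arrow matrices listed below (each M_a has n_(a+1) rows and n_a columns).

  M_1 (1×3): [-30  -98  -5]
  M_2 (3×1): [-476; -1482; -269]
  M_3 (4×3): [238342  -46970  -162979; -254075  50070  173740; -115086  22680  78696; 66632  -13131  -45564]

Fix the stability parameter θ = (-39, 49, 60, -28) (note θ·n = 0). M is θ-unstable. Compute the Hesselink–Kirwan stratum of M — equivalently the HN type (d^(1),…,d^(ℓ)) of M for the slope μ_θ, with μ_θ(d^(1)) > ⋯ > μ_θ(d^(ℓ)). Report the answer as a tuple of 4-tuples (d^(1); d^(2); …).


Interval decomposition of M: I[1,1]^2, I[1,4], I[3,4]^2, I[4,4].
HN type (ℓ=4): μ^(1)=27; μ^(2)=16; μ^(3)=-28; μ^(4)=-39

((0, 1, 1, 1); (0, 0, 2, 2); (0, 0, 0, 1); (3, 0, 0, 0))


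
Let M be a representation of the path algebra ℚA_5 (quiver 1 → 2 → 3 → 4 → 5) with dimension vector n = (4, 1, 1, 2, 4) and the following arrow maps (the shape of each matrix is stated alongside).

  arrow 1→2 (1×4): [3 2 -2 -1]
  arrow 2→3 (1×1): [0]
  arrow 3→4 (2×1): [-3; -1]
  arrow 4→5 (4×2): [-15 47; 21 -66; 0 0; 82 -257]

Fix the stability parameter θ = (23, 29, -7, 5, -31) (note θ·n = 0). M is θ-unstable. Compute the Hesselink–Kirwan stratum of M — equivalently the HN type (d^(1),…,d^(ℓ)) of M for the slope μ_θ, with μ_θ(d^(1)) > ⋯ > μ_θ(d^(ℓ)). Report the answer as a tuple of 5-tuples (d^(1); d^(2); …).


Interval decomposition of M: I[1,1]^3, I[1,2], I[3,5], I[4,5], I[5,5]^2.
HN type (ℓ=5): μ^(1)=29; μ^(2)=23; μ^(3)=-11; μ^(4)=-13; μ^(5)=-31

((0, 1, 0, 0, 0); (4, 0, 0, 0, 0); (0, 0, 1, 1, 1); (0, 0, 0, 1, 1); (0, 0, 0, 0, 2))


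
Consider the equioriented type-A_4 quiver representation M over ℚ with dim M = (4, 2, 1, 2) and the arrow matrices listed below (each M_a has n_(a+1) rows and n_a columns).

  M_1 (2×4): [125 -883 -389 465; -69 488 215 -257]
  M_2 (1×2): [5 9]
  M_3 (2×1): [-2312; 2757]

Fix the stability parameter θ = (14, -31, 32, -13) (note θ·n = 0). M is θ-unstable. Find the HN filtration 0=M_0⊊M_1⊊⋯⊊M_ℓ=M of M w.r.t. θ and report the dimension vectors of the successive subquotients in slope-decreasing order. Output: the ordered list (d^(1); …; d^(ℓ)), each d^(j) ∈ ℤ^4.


Via rank(M_{q-1}∘⋯∘M_p): M ≅ I[1,1]^2, I[1,2], I[1,4], I[4,4].
μ_θ-semistable layers: μ^(1)=14; μ^(2)=19/2; μ^(3)=-17/2; μ^(4)=-13

((2, 0, 0, 0); (0, 0, 1, 1); (2, 2, 0, 0); (0, 0, 0, 1))


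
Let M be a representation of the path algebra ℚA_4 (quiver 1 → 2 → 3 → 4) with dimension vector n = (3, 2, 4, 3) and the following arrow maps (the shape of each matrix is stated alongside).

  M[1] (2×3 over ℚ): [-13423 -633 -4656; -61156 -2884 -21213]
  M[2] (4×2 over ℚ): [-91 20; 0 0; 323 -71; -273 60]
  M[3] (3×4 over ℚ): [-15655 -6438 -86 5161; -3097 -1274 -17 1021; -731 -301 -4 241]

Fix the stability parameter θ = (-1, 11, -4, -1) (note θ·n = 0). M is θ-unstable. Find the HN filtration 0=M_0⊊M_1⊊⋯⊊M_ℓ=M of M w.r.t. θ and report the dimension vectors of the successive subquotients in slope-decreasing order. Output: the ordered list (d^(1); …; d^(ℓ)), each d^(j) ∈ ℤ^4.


Via rank(M_{q-1}∘⋯∘M_p): M ≅ I[1,1], I[1,3], I[1,4], I[3,4]^2.
μ_θ-semistable layers: μ^(1)=7/2; μ^(2)=2; μ^(3)=-1; μ^(4)=-4

((0, 1, 1, 0); (0, 1, 1, 1); (3, 0, 0, 2); (0, 0, 2, 0))


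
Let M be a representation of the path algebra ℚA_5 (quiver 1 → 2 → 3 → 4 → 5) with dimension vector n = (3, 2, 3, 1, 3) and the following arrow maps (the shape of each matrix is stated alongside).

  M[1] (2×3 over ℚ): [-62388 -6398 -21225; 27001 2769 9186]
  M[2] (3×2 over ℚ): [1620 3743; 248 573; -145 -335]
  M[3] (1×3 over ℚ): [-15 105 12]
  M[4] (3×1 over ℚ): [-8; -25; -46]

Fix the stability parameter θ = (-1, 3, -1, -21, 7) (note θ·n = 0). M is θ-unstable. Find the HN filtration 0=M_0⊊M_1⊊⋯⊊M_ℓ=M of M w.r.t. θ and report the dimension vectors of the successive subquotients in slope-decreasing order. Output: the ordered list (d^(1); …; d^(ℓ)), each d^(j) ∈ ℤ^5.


Barcode: M ≅ I[1,1], I[1,3]^2, I[3,5], I[5,5]^2. HN layers by μ_θ (4 steps, strictly decreasing):
  μ^(1)=7; μ^(2)=1; μ^(3)=-1; μ^(4)=-11

((0, 0, 0, 0, 3); (0, 2, 2, 0, 0); (3, 0, 0, 0, 0); (0, 0, 1, 1, 0))


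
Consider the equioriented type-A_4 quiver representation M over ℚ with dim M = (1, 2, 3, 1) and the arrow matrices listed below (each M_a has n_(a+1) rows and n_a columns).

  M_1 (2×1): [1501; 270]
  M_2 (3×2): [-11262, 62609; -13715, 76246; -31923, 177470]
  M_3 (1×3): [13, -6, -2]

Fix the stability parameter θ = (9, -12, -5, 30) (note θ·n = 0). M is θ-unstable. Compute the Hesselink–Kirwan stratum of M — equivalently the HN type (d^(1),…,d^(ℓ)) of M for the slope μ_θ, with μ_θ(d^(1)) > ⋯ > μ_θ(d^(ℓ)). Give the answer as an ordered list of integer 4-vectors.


Barcode: M ≅ I[1,3], I[2,4], I[3,3]. HN layers by μ_θ (4 steps, strictly decreasing):
  μ^(1)=30; μ^(2)=-8/3; μ^(3)=-5; μ^(4)=-12

((0, 0, 0, 1); (1, 1, 1, 0); (0, 0, 2, 0); (0, 1, 0, 0))


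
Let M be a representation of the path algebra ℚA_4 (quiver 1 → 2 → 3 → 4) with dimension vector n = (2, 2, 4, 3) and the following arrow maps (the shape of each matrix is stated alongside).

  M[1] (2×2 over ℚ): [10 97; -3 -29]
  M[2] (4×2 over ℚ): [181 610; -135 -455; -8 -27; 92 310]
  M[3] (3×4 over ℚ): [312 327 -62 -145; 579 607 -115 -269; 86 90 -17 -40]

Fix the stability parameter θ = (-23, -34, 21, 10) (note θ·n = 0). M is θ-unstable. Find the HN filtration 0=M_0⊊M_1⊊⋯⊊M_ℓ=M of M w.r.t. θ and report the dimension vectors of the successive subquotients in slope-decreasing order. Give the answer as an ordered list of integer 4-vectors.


Via rank(M_{q-1}∘⋯∘M_p): M ≅ I[1,4]^2, I[3,3], I[3,4].
μ_θ-semistable layers: μ^(1)=21; μ^(2)=31/2; μ^(3)=-57/2

((0, 0, 1, 0); (0, 0, 3, 3); (2, 2, 0, 0))


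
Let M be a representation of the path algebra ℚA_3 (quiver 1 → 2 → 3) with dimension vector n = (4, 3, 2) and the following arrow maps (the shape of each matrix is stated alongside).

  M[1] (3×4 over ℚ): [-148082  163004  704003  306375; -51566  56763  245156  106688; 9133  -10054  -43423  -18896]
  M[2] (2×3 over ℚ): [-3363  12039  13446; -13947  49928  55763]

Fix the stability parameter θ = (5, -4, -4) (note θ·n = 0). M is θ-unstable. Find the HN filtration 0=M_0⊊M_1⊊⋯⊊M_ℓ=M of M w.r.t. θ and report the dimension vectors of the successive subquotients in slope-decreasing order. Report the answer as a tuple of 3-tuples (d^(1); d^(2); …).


Barcode: M ≅ I[1,1], I[1,2], I[1,3]^2. HN layers by μ_θ (3 steps, strictly decreasing):
  μ^(1)=5; μ^(2)=1/2; μ^(3)=-1

((1, 0, 0); (1, 1, 0); (2, 2, 2))


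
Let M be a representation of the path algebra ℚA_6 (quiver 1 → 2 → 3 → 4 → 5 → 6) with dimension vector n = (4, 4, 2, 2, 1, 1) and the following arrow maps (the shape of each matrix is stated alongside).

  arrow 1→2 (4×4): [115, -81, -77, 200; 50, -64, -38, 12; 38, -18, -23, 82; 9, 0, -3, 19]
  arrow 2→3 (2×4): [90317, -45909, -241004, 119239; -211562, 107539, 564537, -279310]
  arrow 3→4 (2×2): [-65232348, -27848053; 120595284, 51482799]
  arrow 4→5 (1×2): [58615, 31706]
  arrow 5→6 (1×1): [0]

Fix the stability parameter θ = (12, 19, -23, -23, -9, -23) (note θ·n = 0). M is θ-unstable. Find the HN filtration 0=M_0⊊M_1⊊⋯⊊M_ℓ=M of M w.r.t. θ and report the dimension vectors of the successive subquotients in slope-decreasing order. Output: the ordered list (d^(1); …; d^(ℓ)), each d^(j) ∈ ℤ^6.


Interval decomposition of M: I[1,2]^2, I[1,3], I[1,5], I[4,4], I[6,6].
HN type (ℓ=5): μ^(1)=19; μ^(2)=12; μ^(3)=8/3; μ^(4)=-24/5; μ^(5)=-23

((0, 2, 0, 0, 0, 0); (2, 0, 0, 0, 0, 0); (1, 1, 1, 0, 0, 0); (1, 1, 1, 1, 1, 0); (0, 0, 0, 1, 0, 1))


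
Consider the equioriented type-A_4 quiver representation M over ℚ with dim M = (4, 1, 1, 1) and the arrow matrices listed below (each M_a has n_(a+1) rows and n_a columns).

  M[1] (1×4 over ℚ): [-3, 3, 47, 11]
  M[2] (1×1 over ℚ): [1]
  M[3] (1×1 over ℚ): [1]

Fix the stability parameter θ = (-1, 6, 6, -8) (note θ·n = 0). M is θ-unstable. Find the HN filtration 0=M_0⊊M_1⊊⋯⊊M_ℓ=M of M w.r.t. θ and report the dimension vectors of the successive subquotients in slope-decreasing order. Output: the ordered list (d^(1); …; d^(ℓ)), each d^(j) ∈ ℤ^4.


Via rank(M_{q-1}∘⋯∘M_p): M ≅ I[1,1]^3, I[1,4].
μ_θ-semistable layers: μ^(1)=4/3; μ^(2)=-1

((0, 1, 1, 1); (4, 0, 0, 0))


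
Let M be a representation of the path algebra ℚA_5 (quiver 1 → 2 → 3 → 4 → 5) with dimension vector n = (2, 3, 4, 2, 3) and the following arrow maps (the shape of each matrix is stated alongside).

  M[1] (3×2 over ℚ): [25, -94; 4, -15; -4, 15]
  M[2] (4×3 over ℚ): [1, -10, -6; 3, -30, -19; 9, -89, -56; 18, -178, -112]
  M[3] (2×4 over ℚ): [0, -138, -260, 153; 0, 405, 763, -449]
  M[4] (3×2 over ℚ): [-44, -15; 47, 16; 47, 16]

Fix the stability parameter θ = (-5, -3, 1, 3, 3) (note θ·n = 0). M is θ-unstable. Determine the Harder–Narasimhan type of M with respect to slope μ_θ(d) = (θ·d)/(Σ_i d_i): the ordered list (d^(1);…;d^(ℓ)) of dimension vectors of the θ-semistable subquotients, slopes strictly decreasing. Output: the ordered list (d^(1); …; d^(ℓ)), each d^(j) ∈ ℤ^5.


Barcode: M ≅ I[1,3]^2, I[2,5], I[3,5], I[5,5]. HN layers by μ_θ (4 steps, strictly decreasing):
  μ^(1)=3; μ^(2)=1; μ^(3)=-3; μ^(4)=-5

((0, 0, 0, 2, 3); (0, 0, 4, 0, 0); (0, 3, 0, 0, 0); (2, 0, 0, 0, 0))


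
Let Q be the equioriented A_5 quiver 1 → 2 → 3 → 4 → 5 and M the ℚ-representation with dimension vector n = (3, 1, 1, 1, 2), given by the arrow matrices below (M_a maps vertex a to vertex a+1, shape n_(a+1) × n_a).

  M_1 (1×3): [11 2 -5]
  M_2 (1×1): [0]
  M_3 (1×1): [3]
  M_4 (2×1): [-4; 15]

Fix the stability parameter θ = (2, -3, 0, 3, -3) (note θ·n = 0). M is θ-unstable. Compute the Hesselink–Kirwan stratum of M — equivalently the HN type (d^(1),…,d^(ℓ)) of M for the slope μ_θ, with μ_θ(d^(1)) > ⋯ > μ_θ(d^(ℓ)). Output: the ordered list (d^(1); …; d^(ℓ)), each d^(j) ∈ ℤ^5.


Via rank(M_{q-1}∘⋯∘M_p): M ≅ I[1,1]^2, I[1,2], I[3,5], I[5,5].
μ_θ-semistable layers: μ^(1)=2; μ^(2)=0; μ^(3)=-1/2; μ^(4)=-3

((2, 0, 0, 0, 0); (0, 0, 1, 1, 1); (1, 1, 0, 0, 0); (0, 0, 0, 0, 1))


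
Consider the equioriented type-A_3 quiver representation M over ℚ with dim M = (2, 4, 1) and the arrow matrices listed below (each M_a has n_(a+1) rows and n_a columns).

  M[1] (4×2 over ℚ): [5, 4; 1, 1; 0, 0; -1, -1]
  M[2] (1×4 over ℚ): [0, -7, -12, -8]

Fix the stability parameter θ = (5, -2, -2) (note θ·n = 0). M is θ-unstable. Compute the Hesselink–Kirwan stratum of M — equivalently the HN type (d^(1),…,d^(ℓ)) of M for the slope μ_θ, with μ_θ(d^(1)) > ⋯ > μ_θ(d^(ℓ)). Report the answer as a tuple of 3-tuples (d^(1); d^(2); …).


Via rank(M_{q-1}∘⋯∘M_p): M ≅ I[1,2], I[1,3], I[2,2]^2.
μ_θ-semistable layers: μ^(1)=3/2; μ^(2)=1/3; μ^(3)=-2

((1, 1, 0); (1, 1, 1); (0, 2, 0))


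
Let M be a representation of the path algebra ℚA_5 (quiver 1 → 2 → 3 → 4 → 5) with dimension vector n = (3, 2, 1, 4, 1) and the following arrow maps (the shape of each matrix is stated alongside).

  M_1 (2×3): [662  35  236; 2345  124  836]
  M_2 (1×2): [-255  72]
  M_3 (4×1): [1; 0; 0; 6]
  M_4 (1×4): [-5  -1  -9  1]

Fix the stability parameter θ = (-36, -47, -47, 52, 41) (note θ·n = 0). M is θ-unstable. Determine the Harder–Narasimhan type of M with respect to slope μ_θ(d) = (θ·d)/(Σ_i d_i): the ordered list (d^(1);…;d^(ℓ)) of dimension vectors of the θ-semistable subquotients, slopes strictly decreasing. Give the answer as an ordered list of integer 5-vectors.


Via rank(M_{q-1}∘⋯∘M_p): M ≅ I[1,1], I[1,2], I[1,5], I[4,4]^3.
μ_θ-semistable layers: μ^(1)=52; μ^(2)=93/2; μ^(3)=-36; μ^(4)=-83/2; μ^(5)=-130/3

((0, 0, 0, 3, 0); (0, 0, 0, 1, 1); (1, 0, 0, 0, 0); (1, 1, 0, 0, 0); (1, 1, 1, 0, 0))


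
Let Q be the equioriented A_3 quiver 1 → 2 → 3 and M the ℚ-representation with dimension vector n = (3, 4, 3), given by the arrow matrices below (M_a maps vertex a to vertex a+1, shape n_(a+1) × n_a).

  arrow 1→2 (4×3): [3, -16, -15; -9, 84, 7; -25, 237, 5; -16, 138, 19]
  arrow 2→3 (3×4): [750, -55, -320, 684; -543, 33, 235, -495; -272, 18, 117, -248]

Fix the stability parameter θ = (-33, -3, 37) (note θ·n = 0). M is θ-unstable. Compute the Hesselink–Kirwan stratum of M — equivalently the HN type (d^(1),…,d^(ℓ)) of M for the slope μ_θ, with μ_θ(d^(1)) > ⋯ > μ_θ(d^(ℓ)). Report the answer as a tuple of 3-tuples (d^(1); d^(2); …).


Barcode: M ≅ I[1,3]^3, I[2,2]. HN layers by μ_θ (3 steps, strictly decreasing):
  μ^(1)=37; μ^(2)=-3; μ^(3)=-33

((0, 0, 3); (0, 4, 0); (3, 0, 0))


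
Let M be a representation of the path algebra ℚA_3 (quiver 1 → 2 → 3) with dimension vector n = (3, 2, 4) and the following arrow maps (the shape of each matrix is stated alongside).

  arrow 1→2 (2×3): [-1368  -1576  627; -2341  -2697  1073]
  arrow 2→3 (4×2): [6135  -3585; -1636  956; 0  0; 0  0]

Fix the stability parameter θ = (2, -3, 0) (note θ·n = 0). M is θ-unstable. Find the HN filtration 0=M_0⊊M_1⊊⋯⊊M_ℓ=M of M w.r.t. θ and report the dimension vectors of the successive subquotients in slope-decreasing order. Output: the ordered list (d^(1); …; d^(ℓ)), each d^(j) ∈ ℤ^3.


Interval decomposition of M: I[1,1], I[1,2], I[1,3], I[3,3]^3.
HN type (ℓ=3): μ^(1)=2; μ^(2)=0; μ^(3)=-1/2

((1, 0, 0); (0, 0, 4); (2, 2, 0))


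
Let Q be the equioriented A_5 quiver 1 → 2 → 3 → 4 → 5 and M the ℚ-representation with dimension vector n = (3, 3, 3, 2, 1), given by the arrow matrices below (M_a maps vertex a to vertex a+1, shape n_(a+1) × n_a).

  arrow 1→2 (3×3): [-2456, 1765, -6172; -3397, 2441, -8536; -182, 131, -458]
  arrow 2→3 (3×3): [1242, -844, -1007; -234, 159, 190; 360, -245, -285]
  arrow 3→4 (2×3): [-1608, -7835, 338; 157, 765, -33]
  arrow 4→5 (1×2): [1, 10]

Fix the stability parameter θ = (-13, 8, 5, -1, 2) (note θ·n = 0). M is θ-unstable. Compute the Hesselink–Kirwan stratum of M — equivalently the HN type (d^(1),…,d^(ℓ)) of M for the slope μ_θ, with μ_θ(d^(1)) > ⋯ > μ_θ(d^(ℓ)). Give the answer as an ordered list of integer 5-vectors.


Barcode: M ≅ I[1,2], I[1,3], I[1,5], I[3,4]. HN layers by μ_θ (5 steps, strictly decreasing):
  μ^(1)=8; μ^(2)=13/2; μ^(3)=7/2; μ^(4)=2; μ^(5)=-13

((0, 1, 0, 0, 0); (0, 1, 1, 0, 0); (0, 1, 1, 1, 1); (0, 0, 1, 1, 0); (3, 0, 0, 0, 0))


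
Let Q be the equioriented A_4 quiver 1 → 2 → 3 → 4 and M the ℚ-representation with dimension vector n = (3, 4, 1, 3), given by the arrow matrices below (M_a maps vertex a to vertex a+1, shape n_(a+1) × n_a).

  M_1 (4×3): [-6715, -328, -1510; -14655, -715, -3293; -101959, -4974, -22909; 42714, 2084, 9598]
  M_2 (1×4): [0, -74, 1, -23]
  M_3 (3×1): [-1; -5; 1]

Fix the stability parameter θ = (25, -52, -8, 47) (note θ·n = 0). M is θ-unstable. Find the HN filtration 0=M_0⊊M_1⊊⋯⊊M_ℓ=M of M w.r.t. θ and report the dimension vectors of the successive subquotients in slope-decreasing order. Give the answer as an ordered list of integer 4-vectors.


Via rank(M_{q-1}∘⋯∘M_p): M ≅ I[1,2]^2, I[1,4], I[2,2], I[4,4]^2.
μ_θ-semistable layers: μ^(1)=47; μ^(2)=-8; μ^(3)=-27/2; μ^(4)=-52

((0, 0, 0, 3); (0, 0, 1, 0); (3, 3, 0, 0); (0, 1, 0, 0))


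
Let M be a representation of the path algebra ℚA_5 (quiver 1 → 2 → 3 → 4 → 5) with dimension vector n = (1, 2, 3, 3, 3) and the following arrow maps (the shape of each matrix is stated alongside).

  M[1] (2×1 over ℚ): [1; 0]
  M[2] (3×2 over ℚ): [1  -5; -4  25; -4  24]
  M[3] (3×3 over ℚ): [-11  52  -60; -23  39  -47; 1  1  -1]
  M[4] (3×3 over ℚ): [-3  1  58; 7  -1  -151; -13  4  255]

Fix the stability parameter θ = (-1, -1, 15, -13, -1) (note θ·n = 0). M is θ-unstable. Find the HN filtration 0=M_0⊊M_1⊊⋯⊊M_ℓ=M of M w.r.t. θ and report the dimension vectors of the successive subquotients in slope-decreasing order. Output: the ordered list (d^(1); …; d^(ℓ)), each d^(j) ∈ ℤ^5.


Via rank(M_{q-1}∘⋯∘M_p): M ≅ I[1,5], I[2,5], I[3,5].
μ_θ-semistable layers: μ^(1)=1/3; μ^(2)=-1

((0, 0, 3, 3, 3); (1, 2, 0, 0, 0))


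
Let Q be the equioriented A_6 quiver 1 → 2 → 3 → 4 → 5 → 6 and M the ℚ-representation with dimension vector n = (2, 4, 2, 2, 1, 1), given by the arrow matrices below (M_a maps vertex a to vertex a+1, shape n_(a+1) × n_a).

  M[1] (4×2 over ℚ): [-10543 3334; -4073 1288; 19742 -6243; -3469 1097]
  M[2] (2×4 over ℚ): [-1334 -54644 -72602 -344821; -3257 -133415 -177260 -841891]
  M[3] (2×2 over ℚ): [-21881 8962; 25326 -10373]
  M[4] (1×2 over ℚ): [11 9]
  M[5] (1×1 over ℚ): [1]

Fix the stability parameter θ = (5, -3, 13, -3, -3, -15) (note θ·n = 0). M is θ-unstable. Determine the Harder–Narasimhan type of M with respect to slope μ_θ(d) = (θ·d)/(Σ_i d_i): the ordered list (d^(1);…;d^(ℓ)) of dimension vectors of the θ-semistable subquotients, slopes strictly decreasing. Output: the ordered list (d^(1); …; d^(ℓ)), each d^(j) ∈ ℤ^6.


Via rank(M_{q-1}∘⋯∘M_p): M ≅ I[1,2], I[1,6], I[2,2], I[2,4].
μ_θ-semistable layers: μ^(1)=5; μ^(2)=1; μ^(3)=-1; μ^(4)=-3

((0, 0, 1, 1, 0, 0); (1, 1, 0, 0, 0, 0); (1, 1, 1, 1, 1, 1); (0, 2, 0, 0, 0, 0))


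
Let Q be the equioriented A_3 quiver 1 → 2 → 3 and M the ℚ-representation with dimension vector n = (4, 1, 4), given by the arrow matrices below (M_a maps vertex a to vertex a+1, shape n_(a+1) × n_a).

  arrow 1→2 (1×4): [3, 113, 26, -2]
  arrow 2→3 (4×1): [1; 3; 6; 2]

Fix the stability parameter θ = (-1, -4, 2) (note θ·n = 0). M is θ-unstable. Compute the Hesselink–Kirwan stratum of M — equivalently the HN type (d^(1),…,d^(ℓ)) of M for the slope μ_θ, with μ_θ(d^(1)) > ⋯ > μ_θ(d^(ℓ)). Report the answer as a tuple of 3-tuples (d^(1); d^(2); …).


Interval decomposition of M: I[1,1]^3, I[1,3], I[3,3]^3.
HN type (ℓ=3): μ^(1)=2; μ^(2)=-1; μ^(3)=-5/2

((0, 0, 4); (3, 0, 0); (1, 1, 0))


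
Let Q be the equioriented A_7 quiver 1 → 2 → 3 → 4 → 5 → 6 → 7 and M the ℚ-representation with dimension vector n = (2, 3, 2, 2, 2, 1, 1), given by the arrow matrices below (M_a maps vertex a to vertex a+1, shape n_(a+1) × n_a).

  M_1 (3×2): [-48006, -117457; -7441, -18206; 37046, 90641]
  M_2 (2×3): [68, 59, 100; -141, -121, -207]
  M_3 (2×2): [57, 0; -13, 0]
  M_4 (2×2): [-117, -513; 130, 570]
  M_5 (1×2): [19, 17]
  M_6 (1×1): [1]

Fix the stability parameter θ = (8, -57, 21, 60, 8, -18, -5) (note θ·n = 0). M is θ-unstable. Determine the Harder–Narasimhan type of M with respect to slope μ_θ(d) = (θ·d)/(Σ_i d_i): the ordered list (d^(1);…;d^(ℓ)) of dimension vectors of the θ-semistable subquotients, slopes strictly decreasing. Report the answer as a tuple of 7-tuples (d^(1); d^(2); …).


Via rank(M_{q-1}∘⋯∘M_p): M ≅ I[1,3], I[1,4], I[2,2], I[4,7], I[5,5].
μ_θ-semistable layers: μ^(1)=60; μ^(2)=21; μ^(3)=45/4; μ^(4)=8; μ^(5)=-49/2; μ^(6)=-57

((0, 0, 0, 1, 0, 0, 0); (0, 0, 2, 0, 0, 0, 0); (0, 0, 0, 1, 1, 1, 1); (0, 0, 0, 0, 1, 0, 0); (2, 2, 0, 0, 0, 0, 0); (0, 1, 0, 0, 0, 0, 0))


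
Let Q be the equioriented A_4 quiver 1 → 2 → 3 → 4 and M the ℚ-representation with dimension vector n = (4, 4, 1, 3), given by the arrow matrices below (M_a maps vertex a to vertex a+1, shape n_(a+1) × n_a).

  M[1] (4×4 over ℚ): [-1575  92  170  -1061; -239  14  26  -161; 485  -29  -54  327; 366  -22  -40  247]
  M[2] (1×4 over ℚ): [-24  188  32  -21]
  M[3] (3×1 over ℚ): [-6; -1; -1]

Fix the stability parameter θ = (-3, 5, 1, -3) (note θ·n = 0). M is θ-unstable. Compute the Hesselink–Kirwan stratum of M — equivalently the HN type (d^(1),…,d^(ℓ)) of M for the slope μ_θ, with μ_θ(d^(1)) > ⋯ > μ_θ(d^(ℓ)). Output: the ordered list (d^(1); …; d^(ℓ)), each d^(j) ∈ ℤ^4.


Interval decomposition of M: I[1,1], I[1,2]^2, I[1,4], I[2,2], I[4,4]^2.
HN type (ℓ=3): μ^(1)=5; μ^(2)=1; μ^(3)=-3

((0, 3, 0, 0); (0, 1, 1, 1); (4, 0, 0, 2))


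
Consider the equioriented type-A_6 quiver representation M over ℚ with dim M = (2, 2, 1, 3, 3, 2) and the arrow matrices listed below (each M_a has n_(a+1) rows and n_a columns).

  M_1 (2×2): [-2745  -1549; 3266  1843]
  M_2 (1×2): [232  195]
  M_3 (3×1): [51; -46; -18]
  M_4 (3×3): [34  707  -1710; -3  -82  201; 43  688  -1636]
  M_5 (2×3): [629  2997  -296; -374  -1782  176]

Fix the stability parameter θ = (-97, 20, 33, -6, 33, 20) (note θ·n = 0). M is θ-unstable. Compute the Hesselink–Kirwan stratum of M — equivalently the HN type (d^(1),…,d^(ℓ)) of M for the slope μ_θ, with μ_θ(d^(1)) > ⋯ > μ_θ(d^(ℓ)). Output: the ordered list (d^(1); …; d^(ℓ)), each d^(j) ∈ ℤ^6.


Interval decomposition of M: I[1,2], I[1,6], I[4,5]^2, I[6,6].
HN type (ℓ=6): μ^(1)=33; μ^(2)=53/2; μ^(3)=20; μ^(4)=47/3; μ^(5)=-6; μ^(6)=-97

((0, 0, 0, 0, 2, 0); (0, 0, 0, 0, 1, 1); (0, 1, 0, 0, 0, 1); (0, 1, 1, 1, 0, 0); (0, 0, 0, 2, 0, 0); (2, 0, 0, 0, 0, 0))


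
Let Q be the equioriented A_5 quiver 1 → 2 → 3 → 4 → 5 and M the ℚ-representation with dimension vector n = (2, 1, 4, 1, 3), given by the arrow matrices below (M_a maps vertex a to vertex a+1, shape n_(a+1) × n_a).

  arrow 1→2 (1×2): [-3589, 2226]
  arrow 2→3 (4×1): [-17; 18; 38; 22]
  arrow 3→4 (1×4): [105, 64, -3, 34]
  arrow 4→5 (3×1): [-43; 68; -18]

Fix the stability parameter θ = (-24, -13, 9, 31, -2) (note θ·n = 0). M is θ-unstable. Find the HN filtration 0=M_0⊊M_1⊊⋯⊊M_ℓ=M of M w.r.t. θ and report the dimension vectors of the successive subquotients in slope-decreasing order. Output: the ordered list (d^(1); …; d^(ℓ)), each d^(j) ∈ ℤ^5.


Barcode: M ≅ I[1,1], I[1,5], I[3,3]^3, I[5,5]^2. HN layers by μ_θ (5 steps, strictly decreasing):
  μ^(1)=29/2; μ^(2)=9; μ^(3)=-2; μ^(4)=-13; μ^(5)=-24

((0, 0, 0, 1, 1); (0, 0, 4, 0, 0); (0, 0, 0, 0, 2); (0, 1, 0, 0, 0); (2, 0, 0, 0, 0))


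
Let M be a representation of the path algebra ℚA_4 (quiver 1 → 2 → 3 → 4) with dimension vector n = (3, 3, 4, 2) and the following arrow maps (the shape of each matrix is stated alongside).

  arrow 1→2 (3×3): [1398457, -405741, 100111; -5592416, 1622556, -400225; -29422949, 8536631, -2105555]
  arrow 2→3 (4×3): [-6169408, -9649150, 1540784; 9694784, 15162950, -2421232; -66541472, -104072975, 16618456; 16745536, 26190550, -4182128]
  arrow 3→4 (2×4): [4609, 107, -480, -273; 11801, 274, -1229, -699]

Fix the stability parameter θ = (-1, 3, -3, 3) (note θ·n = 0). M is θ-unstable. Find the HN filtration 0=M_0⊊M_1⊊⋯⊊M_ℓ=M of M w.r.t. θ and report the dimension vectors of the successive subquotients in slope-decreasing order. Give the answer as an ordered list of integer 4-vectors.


Via rank(M_{q-1}∘⋯∘M_p): M ≅ I[1,2]^2, I[1,4], I[3,3]^2, I[3,4].
μ_θ-semistable layers: μ^(1)=3; μ^(2)=0; μ^(3)=-1; μ^(4)=-3

((0, 2, 0, 2); (0, 1, 1, 0); (3, 0, 0, 0); (0, 0, 3, 0))


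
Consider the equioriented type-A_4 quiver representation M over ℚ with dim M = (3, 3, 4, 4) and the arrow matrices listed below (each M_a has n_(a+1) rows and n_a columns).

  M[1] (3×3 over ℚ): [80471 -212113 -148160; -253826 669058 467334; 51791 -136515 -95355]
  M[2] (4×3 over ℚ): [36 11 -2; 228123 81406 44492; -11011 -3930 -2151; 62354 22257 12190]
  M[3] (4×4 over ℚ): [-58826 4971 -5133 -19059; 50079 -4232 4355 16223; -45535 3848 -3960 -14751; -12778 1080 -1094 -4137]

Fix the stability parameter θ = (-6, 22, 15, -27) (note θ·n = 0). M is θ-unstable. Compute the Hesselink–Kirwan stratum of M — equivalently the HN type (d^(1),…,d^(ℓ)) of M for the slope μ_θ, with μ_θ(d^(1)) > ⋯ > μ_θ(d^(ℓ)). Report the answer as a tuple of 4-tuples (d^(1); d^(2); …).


Interval decomposition of M: I[1,4]^3, I[3,4].
HN type (ℓ=2): μ^(1)=10/3; μ^(2)=-6

((0, 3, 3, 3); (3, 0, 1, 1))


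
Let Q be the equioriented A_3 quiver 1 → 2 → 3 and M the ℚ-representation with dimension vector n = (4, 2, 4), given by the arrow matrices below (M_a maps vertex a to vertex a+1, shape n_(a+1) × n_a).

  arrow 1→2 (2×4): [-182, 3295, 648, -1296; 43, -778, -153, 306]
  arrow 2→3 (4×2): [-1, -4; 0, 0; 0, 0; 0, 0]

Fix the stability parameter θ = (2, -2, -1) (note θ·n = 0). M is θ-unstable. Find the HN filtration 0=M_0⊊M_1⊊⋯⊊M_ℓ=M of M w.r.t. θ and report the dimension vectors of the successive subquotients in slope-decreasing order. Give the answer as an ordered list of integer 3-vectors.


Via rank(M_{q-1}∘⋯∘M_p): M ≅ I[1,1]^2, I[1,2], I[1,3], I[3,3]^3.
μ_θ-semistable layers: μ^(1)=2; μ^(2)=0; μ^(3)=-1/3; μ^(4)=-1

((2, 0, 0); (1, 1, 0); (1, 1, 1); (0, 0, 3))


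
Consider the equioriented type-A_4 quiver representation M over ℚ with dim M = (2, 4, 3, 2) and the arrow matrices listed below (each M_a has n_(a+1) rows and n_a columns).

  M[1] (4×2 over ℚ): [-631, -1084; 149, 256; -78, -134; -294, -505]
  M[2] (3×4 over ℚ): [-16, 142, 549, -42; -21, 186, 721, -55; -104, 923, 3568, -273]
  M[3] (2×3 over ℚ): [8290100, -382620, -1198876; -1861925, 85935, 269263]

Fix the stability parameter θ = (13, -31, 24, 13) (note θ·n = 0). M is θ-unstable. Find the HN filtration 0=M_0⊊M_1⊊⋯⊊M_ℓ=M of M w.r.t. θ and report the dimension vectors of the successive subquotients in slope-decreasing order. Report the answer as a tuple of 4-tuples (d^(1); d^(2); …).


Via rank(M_{q-1}∘⋯∘M_p): M ≅ I[1,2], I[1,4], I[2,3]^2, I[4,4].
μ_θ-semistable layers: μ^(1)=24; μ^(2)=37/2; μ^(3)=13; μ^(4)=-9; μ^(5)=-31

((0, 0, 2, 0); (0, 0, 1, 1); (0, 0, 0, 1); (2, 2, 0, 0); (0, 2, 0, 0))


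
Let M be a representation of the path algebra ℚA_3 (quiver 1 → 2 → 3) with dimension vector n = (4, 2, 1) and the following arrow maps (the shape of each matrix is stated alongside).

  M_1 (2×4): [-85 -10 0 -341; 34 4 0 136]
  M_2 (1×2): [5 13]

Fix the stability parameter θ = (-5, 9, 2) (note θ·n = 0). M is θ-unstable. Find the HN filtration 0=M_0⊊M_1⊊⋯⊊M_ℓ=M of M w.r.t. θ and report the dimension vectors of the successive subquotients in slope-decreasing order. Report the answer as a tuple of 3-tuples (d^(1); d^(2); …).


Via rank(M_{q-1}∘⋯∘M_p): M ≅ I[1,1]^2, I[1,2], I[1,3].
μ_θ-semistable layers: μ^(1)=9; μ^(2)=11/2; μ^(3)=-5

((0, 1, 0); (0, 1, 1); (4, 0, 0))


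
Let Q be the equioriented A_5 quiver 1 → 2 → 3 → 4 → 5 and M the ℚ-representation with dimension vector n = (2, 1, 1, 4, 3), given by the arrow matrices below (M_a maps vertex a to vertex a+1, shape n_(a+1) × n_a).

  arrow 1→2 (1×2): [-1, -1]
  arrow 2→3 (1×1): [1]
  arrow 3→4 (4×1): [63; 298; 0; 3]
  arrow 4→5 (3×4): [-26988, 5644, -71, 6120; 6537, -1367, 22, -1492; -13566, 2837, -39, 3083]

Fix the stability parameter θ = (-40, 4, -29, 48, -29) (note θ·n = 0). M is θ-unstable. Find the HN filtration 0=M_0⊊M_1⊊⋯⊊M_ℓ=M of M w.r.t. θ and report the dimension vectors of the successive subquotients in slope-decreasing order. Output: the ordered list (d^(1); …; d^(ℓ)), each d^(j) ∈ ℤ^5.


Interval decomposition of M: I[1,1], I[1,5], I[4,4], I[4,5]^2.
HN type (ℓ=4): μ^(1)=48; μ^(2)=19/2; μ^(3)=-25/2; μ^(4)=-40

((0, 0, 0, 1, 0); (0, 0, 0, 3, 3); (0, 1, 1, 0, 0); (2, 0, 0, 0, 0))


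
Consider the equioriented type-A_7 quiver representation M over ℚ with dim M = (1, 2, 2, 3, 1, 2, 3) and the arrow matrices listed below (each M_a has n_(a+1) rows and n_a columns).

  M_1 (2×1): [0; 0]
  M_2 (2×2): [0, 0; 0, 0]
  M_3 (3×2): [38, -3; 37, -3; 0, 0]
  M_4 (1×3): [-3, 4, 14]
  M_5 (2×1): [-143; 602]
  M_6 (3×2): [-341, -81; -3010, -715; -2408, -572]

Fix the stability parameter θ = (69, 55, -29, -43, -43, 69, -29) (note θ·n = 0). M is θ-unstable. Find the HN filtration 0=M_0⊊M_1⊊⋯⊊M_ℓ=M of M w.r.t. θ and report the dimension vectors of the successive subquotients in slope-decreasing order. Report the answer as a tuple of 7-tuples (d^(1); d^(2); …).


Interval decomposition of M: I[1,1], I[2,2]^2, I[3,4], I[3,7], I[4,4], I[6,7], I[7,7].
HN type (ℓ=7): μ^(1)=69; μ^(2)=55; μ^(3)=20; μ^(4)=-29; μ^(5)=-36; μ^(6)=-115/3; μ^(7)=-43

((1, 0, 0, 0, 0, 0, 0); (0, 2, 0, 0, 0, 0, 0); (0, 0, 0, 0, 0, 2, 2); (0, 0, 0, 0, 0, 0, 1); (0, 0, 1, 1, 0, 0, 0); (0, 0, 1, 1, 1, 0, 0); (0, 0, 0, 1, 0, 0, 0))


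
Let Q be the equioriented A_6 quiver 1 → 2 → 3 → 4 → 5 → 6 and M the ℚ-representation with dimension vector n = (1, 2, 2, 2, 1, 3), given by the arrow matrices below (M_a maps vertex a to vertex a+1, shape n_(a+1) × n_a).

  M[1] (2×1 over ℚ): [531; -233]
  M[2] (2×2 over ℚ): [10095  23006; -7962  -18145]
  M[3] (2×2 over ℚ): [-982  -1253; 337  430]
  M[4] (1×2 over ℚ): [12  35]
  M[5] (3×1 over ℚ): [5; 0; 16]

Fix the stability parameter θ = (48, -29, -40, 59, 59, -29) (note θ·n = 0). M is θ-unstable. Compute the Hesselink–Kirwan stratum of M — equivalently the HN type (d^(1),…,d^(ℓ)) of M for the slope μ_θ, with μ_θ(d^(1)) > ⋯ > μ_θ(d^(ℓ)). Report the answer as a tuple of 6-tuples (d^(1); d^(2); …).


Barcode: M ≅ I[1,6], I[2,4], I[6,6]^2. HN layers by μ_θ (5 steps, strictly decreasing):
  μ^(1)=59; μ^(2)=89/3; μ^(3)=-7; μ^(4)=-29; μ^(5)=-69/2

((0, 0, 0, 1, 0, 0); (0, 0, 0, 1, 1, 1); (1, 1, 1, 0, 0, 0); (0, 0, 0, 0, 0, 2); (0, 1, 1, 0, 0, 0))


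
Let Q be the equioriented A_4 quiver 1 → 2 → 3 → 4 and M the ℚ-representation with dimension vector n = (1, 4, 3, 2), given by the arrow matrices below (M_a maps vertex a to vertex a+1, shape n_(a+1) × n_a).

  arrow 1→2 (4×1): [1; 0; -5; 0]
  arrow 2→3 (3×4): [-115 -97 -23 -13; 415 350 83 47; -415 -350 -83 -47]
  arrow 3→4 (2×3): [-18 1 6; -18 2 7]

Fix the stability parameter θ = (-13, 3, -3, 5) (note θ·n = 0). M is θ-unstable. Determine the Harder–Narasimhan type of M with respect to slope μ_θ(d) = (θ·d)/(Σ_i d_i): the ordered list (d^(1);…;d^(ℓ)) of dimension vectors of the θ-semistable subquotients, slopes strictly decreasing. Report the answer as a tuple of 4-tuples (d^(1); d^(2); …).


Via rank(M_{q-1}∘⋯∘M_p): M ≅ I[1,2], I[2,2], I[2,3], I[2,4], I[3,4].
μ_θ-semistable layers: μ^(1)=5; μ^(2)=3; μ^(3)=0; μ^(4)=-3; μ^(5)=-13

((0, 0, 0, 2); (0, 2, 0, 0); (0, 2, 2, 0); (0, 0, 1, 0); (1, 0, 0, 0))


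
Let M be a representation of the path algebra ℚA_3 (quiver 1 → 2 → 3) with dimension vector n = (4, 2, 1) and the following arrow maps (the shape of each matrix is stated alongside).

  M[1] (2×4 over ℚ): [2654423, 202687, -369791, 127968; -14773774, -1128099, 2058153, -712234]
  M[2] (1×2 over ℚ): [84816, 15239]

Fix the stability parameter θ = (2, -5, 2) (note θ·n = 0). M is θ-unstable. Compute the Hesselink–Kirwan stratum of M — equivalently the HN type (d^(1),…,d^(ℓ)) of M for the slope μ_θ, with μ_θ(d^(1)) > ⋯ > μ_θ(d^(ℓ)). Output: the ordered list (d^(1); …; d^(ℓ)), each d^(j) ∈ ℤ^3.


Via rank(M_{q-1}∘⋯∘M_p): M ≅ I[1,1]^2, I[1,2], I[1,3].
μ_θ-semistable layers: μ^(1)=2; μ^(2)=-3/2

((2, 0, 1); (2, 2, 0))


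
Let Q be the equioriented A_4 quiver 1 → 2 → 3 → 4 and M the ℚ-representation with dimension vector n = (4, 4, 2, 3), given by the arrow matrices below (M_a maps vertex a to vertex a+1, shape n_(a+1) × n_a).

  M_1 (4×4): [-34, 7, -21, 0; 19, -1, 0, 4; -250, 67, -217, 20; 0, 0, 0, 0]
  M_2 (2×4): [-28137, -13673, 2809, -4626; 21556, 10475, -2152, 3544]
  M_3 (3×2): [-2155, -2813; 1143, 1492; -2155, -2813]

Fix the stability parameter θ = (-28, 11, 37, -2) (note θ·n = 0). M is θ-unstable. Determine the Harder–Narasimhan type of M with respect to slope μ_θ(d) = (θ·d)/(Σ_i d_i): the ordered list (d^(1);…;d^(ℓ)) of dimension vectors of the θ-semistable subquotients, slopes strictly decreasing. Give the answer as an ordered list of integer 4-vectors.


Interval decomposition of M: I[1,1], I[1,2], I[1,4]^2, I[2,2], I[4,4].
HN type (ℓ=4): μ^(1)=35/2; μ^(2)=11; μ^(3)=-2; μ^(4)=-28

((0, 0, 2, 2); (0, 4, 0, 0); (0, 0, 0, 1); (4, 0, 0, 0))


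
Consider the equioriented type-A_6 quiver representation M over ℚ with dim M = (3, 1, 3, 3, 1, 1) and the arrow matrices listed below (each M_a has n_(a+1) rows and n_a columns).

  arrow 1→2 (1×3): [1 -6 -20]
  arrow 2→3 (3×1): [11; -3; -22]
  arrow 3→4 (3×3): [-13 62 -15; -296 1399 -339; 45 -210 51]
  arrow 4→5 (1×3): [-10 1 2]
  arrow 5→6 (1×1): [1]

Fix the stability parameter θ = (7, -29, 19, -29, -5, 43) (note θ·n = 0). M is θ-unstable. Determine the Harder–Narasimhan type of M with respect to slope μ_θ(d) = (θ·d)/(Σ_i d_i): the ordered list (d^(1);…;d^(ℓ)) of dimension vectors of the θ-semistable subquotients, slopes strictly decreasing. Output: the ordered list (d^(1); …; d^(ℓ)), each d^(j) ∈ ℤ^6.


Via rank(M_{q-1}∘⋯∘M_p): M ≅ I[1,1]^2, I[1,6], I[3,3], I[3,4], I[4,4].
μ_θ-semistable layers: μ^(1)=43; μ^(2)=19; μ^(3)=7; μ^(4)=-5; μ^(5)=-11; μ^(6)=-29

((0, 0, 0, 0, 0, 1); (0, 0, 1, 0, 0, 0); (2, 0, 0, 0, 0, 0); (0, 0, 2, 2, 1, 0); (1, 1, 0, 0, 0, 0); (0, 0, 0, 1, 0, 0))


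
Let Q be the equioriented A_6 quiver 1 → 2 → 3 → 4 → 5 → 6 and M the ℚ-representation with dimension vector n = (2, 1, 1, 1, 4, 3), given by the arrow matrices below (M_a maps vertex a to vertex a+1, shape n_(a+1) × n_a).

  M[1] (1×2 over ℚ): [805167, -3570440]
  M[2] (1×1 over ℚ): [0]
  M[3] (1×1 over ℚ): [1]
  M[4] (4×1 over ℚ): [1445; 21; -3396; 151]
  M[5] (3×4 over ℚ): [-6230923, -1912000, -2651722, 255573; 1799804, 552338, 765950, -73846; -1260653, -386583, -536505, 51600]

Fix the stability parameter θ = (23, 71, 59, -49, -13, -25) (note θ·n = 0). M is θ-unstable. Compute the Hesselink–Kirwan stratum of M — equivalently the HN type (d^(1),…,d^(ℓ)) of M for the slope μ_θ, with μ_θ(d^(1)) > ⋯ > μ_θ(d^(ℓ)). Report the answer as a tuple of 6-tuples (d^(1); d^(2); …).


Via rank(M_{q-1}∘⋯∘M_p): M ≅ I[1,1], I[1,2], I[3,6], I[5,5], I[5,6]^2.
μ_θ-semistable layers: μ^(1)=71; μ^(2)=23; μ^(3)=-7; μ^(4)=-13; μ^(5)=-19

((0, 1, 0, 0, 0, 0); (2, 0, 0, 0, 0, 0); (0, 0, 1, 1, 1, 1); (0, 0, 0, 0, 1, 0); (0, 0, 0, 0, 2, 2))


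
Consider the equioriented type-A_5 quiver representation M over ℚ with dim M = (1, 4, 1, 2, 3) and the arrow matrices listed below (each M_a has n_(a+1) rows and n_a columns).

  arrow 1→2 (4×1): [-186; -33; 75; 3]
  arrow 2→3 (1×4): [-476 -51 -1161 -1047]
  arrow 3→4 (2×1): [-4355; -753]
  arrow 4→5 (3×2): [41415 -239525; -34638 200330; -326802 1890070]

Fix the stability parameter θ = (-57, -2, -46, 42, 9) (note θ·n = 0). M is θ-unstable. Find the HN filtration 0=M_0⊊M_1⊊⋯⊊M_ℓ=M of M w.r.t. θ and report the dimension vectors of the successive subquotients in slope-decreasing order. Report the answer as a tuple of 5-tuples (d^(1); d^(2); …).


Interval decomposition of M: I[1,4], I[2,2]^3, I[4,5], I[5,5]^2.
HN type (ℓ=6): μ^(1)=42; μ^(2)=51/2; μ^(3)=9; μ^(4)=-2; μ^(5)=-24; μ^(6)=-57

((0, 0, 0, 1, 0); (0, 0, 0, 1, 1); (0, 0, 0, 0, 2); (0, 3, 0, 0, 0); (0, 1, 1, 0, 0); (1, 0, 0, 0, 0))


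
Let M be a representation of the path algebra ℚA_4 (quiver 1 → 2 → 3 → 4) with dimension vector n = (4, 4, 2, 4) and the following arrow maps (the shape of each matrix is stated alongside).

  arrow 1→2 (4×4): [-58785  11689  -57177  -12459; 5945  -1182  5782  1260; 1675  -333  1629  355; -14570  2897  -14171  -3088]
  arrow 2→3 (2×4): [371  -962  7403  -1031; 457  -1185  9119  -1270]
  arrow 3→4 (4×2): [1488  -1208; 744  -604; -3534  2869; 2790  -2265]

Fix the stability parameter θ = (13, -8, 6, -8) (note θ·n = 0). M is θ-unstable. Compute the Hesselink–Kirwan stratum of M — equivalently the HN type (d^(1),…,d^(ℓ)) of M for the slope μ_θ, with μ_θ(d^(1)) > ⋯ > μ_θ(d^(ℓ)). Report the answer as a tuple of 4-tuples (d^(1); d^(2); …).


Barcode: M ≅ I[1,1], I[1,2], I[1,3], I[1,4], I[2,2], I[4,4]^3. HN layers by μ_θ (5 steps, strictly decreasing):
  μ^(1)=13; μ^(2)=6; μ^(3)=5/2; μ^(4)=3/4; μ^(5)=-8

((1, 0, 0, 0); (0, 0, 1, 0); (2, 2, 0, 0); (1, 1, 1, 1); (0, 1, 0, 3))


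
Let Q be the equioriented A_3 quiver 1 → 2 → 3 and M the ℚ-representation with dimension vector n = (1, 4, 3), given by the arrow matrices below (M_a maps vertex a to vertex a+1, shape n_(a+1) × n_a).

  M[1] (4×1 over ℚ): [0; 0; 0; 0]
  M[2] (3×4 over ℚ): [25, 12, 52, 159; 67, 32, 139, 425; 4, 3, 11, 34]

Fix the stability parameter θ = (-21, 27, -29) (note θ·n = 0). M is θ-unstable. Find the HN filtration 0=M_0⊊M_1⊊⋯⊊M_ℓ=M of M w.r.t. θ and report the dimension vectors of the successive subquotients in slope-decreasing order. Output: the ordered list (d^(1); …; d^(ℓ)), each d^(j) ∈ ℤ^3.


Barcode: M ≅ I[1,1], I[2,2], I[2,3]^3. HN layers by μ_θ (3 steps, strictly decreasing):
  μ^(1)=27; μ^(2)=-1; μ^(3)=-21

((0, 1, 0); (0, 3, 3); (1, 0, 0))
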